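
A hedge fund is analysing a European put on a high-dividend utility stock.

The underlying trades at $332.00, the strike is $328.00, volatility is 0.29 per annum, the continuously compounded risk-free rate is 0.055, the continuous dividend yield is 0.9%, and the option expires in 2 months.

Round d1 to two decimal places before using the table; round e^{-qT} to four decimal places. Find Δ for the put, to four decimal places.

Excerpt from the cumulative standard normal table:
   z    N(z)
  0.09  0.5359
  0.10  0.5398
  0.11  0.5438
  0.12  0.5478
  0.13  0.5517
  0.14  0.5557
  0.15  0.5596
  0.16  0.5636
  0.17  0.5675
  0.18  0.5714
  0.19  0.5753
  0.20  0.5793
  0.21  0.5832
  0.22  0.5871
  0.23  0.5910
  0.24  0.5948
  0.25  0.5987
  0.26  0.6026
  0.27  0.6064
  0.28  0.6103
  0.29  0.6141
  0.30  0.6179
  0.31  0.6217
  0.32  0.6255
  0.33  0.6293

-0.4084

σ√T = 0.29·√0.1667 = 0.1184
ln(S/K) + (r − q + σ²/2)T = ln(332/328) + (0.055 − 0.009 + 0.29²/2)·0.1667 = 0.0121 + 0.0147 = 0.0268
d₁ = 0.0268 / 0.1184 = 0.2263 → 0.23
N(d₁) = N(0.23) = 0.5910
Δ_put = e^(−qT)·(N(d₁) − 1) = 0.9985·(0.5910 − 1) = -0.4084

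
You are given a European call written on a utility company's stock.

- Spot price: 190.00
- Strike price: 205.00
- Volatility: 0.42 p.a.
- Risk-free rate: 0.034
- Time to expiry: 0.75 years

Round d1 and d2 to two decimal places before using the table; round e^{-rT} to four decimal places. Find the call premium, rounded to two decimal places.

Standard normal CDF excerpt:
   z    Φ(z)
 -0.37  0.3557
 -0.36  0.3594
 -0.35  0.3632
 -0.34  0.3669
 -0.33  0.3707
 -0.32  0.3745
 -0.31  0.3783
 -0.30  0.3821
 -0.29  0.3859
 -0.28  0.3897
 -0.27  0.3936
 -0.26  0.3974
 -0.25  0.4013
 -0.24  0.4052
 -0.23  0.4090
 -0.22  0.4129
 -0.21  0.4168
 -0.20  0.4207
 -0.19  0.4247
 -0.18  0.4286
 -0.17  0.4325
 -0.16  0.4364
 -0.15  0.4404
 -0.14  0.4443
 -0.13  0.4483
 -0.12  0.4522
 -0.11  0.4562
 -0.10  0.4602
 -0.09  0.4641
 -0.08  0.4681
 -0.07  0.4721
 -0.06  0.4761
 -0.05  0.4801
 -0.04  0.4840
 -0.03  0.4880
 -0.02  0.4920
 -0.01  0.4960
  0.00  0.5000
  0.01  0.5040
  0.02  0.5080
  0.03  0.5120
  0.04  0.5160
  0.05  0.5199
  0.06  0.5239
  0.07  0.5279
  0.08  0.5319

T = 0.75;  σ√T = 0.3637
ln(S/K) + (r + σ²/2)T = ln(190/205) + (0.034 + 0.42²/2)·0.75 = -0.0760 + 0.0916 = 0.0157
d₁ = 0.0157 / 0.3637 = 0.0431 ≈ 0.04
d₂ = d₁ − σ√T = 0.0431 − 0.3637 = -0.3207 ≈ -0.32
e^(−rT) = e^(−0.034·0.75) = 0.9748
N(d₁) = N(0.04) = 0.5160;  N(d₂) = N(-0.32) = 0.3745
C = 190·0.5160 − 205·0.9748·0.3745 = 98.0400 − 74.8378 = 23.2022

23.20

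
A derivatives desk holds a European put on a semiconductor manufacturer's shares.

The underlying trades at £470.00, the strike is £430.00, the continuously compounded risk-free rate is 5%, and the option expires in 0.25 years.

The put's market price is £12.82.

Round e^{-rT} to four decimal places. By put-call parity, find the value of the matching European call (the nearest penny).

e^(−rT) = e^(−0.05·0.25) = 0.9876
Put-call parity: C − P = S − K·e^(−rT) = 470 − 430·0.9876 = 470 − 424.6680 = 45.3320
C = P + (C − P) = 12.82 + (45.3320) = 58.1520

£58.15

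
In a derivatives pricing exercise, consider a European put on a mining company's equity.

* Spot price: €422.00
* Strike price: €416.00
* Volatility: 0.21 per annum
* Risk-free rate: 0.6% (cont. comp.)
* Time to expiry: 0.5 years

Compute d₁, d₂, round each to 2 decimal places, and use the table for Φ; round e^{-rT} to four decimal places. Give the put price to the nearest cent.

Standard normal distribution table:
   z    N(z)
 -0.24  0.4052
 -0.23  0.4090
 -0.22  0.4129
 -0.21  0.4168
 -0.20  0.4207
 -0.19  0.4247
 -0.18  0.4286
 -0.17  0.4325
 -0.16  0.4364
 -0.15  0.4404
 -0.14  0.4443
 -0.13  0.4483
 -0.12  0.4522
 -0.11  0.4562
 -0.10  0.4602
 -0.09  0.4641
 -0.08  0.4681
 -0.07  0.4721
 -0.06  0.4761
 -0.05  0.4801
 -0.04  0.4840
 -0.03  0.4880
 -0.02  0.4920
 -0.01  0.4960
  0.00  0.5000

€21.52

T = 0.5;  σ√T = 0.1485
ln(S/K) + (r + σ²/2)T = ln(422/416) + (0.006 + 0.21²/2)·0.5 = 0.0143 + 0.0140 = 0.0283
d₁ = 0.0283 / 0.1485 = 0.1909 ≈ 0.19
d₂ = d₁ − σ√T = 0.1909 − 0.1485 = 0.0424 ≈ 0.04
exp(−rT) = exp(−0.006·0.5) = 0.9970
N(−d₂) = N(-0.04) = 0.4840;  N(−d₁) = N(-0.19) = 0.4247
P = 416·0.9970·0.4840 − 422·0.4247 = 200.7400 − 179.2234 = 21.5166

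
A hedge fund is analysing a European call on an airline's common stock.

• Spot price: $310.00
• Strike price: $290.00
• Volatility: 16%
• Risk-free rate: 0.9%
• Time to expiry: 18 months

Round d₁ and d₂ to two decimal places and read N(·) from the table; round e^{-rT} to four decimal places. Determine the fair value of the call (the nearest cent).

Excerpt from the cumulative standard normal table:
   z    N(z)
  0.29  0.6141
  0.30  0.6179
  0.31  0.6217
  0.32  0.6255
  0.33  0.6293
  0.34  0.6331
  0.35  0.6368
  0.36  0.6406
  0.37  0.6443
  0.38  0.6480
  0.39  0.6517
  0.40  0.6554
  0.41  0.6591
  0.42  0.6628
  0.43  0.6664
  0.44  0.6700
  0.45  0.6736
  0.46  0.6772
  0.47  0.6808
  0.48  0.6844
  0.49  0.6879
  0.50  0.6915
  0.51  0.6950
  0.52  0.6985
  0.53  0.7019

T = 1.5;  σ√T = 0.1960
ln(S/K) + (r + σ²/2)T = ln(310/290) + (0.009 + 0.16²/2)·1.5 = 0.0667 + 0.0327 = 0.0994
d₁ = 0.0994 / 0.1960 = 0.5072 which rounds to 0.51
d₂ = d₁ − σ√T = 0.5072 − 0.1960 = 0.3112 which rounds to 0.31
exp(−rT) = exp(−0.009·1.5) = 0.9866
N(d₁) = N(0.51) = 0.6950;  N(d₂) = N(0.31) = 0.6217
C = 310·0.6950 − 290·0.9866·0.6217 = 215.4500 − 177.8771 = 37.5729

$37.57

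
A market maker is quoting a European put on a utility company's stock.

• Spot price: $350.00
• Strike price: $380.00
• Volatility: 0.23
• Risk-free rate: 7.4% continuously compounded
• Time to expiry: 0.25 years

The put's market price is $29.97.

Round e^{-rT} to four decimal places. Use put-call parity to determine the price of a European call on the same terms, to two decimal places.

e^(−rT) = e^(−0.074·0.25) = 0.9817
Put-call parity: C − P = S − K·e^(−rT) = 350 − 380·0.9817 = 350 − 373.0460 = -23.0460
C = P + (C − P) = 29.97 + (-23.0460) = 6.9240

$6.92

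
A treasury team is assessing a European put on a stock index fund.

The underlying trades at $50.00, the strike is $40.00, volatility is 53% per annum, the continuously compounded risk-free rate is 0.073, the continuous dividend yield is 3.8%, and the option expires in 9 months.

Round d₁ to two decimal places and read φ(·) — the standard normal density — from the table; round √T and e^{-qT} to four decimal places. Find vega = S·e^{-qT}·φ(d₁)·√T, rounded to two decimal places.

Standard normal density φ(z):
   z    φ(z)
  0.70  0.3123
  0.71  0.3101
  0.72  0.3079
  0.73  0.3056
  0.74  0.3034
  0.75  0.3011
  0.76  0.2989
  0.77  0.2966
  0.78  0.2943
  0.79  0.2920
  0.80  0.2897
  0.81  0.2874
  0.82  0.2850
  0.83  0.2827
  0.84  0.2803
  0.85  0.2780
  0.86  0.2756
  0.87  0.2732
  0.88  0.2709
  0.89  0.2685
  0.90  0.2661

T = 0.75;  σ√T = 0.4590
d₁ = [ln(50/40) + (0.073 − 0.038 + 0.53²/2)·0.75] / 0.4590 = [0.2231 + 0.1316] / 0.4590 = 0.7728 which rounds to 0.77
√T = √0.75 = 0.8660
φ(d₁) = φ(0.77) = 0.2966
e^(−qT) = e^(−0.038·0.75) = 0.9719
vega = S·e^(−qT)·φ(d₁)·√T = 50·0.9719·0.2966·0.8660 = 12.4819
(Call and put vega coincide under Black-Scholes.)

12.48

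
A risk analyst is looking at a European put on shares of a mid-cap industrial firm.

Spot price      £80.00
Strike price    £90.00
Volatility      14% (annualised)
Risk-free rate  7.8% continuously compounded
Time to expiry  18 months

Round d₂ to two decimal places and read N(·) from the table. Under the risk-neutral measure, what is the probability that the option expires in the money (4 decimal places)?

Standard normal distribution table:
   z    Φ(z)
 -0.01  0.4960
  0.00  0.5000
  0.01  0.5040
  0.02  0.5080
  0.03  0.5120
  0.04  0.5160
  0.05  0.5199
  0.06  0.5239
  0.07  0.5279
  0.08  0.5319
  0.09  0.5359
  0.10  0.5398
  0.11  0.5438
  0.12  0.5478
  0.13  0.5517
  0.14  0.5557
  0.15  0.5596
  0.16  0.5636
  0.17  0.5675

σ√T = 0.14·√1.5 = 0.1715
d₁ = [ln(80/90) + (0.078 + ½·0.14²)·1.5] / (σ√T) = (-0.1178 + 0.1317) / 0.1715 = 0.0812 which rounds to 0.08
d₂ = 0.0812 − 0.1715 = -0.0903 which rounds to -0.09
Pr(exercise) under Q = N(−d₂) = N(0.09) = 0.5359

0.5359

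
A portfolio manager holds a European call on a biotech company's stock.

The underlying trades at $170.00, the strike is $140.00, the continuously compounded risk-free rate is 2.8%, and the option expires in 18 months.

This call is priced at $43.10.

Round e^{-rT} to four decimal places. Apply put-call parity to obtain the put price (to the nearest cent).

e^(−rT) = e^(−0.028·1.5) = 0.9589
Put-call parity: C − P = S − K·e^(−rT) = 170 − 140·0.9589 = 170 − 134.2460 = 35.7540
P = C − (C − P) = 43.10 − (35.7540) = 7.3460

$7.35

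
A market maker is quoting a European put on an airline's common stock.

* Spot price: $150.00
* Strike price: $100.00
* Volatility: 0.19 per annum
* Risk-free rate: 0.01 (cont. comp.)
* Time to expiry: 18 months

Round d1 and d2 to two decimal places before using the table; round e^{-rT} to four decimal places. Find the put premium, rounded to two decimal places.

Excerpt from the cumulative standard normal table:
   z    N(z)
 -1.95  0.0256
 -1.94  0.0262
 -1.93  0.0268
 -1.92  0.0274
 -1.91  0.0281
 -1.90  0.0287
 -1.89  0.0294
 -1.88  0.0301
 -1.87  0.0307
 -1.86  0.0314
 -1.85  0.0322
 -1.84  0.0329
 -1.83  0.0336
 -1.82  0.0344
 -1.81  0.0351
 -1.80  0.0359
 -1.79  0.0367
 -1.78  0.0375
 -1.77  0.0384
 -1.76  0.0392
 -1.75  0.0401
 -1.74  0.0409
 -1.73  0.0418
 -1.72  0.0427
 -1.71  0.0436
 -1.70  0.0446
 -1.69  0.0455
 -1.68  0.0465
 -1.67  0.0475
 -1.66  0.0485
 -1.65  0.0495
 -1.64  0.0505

σ√T = 0.19·√1.5 = 0.2327
d₁ = [ln(150/100) + (0.01 + 0.19²/2)·1.5] / 0.2327 = [0.4055 + 0.0421] / 0.2327 = 1.9232 ⇒ 1.92
d₂ = d₁ − σ√T = 1.9232 − 0.2327 = 1.6905 ⇒ 1.69
exp(−rT) = exp(−0.01·1.5) = 0.9851
N(−d₂) = N(-1.69) = 0.0455;  N(−d₁) = N(-1.92) = 0.0274
P = 100·0.9851·0.0455 − 150·0.0274 = 4.4822 − 4.1100 = 0.3722

$0.37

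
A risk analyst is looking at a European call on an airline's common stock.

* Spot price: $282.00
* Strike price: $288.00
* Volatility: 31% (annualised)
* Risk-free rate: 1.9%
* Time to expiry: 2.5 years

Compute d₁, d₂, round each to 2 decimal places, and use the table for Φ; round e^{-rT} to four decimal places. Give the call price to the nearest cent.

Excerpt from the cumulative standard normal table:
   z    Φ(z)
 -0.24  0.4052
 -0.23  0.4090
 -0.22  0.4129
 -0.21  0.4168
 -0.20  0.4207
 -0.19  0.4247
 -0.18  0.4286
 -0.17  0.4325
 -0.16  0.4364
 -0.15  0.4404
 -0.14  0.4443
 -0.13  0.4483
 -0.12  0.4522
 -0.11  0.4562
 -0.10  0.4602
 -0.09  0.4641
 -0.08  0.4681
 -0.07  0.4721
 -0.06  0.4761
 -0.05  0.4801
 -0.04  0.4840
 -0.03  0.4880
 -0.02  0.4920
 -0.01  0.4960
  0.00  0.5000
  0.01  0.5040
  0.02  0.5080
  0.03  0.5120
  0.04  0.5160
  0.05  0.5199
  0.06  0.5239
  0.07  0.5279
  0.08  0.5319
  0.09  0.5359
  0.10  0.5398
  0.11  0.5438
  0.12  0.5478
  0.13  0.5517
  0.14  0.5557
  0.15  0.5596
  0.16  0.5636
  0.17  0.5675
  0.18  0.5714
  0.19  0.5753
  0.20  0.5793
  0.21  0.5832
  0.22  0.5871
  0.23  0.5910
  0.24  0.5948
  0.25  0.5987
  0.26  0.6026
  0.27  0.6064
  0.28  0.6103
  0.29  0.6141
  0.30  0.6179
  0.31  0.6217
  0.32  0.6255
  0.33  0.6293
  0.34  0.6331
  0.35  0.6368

σ√T = 0.31·√2.5 = 0.4902
d₁ = [ln(282/288) + (0.019 + 0.31²/2)·2.5] / 0.4902 = [-0.0211 + 0.1676] / 0.4902 = 0.2990 which rounds to 0.30
d₂ = d₁ − σ√T = 0.2990 − 0.4902 = -0.1911 which rounds to -0.19
exp(−rT) = exp(−0.019·2.5) = 0.9536
N(d₁) = N(0.30) = 0.6179;  N(d₂) = N(-0.19) = 0.4247
C = 282·0.6179 − 288·0.9536·0.4247 = 174.2478 − 116.6382 = 57.6096

$57.61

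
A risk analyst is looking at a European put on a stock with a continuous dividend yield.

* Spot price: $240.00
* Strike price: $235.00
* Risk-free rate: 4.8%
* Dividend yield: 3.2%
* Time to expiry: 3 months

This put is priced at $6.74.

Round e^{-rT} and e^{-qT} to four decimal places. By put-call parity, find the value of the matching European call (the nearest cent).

e^(−qT) = e^(−0.032·0.25) = 0.9920;  e^(−rT) = e^(−0.048·0.25) = 0.9881
Put-call parity: C − P = S·e^(−qT) − K·e^(−rT) = 240·0.9920 − 235·0.9881 = 238.0800 − 232.2035 = 5.8765
C = P + (C − P) = 6.74 + (5.8765) = 12.6165

$12.62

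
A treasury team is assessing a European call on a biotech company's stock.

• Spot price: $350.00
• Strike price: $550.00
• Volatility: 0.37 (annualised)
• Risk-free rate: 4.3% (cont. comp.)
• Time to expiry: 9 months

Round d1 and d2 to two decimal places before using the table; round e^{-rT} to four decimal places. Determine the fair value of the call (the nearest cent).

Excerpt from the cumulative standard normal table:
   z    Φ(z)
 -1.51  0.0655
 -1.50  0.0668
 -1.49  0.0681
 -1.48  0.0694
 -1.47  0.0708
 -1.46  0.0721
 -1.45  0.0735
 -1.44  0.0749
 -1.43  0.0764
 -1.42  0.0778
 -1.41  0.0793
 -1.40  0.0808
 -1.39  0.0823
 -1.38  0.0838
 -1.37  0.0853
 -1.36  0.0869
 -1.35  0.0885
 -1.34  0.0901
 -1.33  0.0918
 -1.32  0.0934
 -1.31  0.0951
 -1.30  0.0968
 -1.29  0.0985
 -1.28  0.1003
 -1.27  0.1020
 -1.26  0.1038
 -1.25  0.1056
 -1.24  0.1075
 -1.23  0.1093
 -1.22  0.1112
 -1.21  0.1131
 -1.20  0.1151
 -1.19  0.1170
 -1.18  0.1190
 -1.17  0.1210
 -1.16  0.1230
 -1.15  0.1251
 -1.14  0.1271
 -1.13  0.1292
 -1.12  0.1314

σ√T = 0.37 × 0.8660 = 0.3204
d₁ = [ln(350/550) + (0.043 + ½·0.37²)·0.75] / (σ√T) = (-0.4520 + 0.0836) / 0.3204 = -1.1497 ≈ -1.15
d₂ = -1.1497 − 0.3204 = -1.4701 ≈ -1.47
exp(−rT) = exp(−0.043·0.75) = 0.9683
N(d₁) = N(-1.15) = 0.1251;  N(d₂) = N(-1.47) = 0.0708
C = 350·0.1251 − 550·0.9683·0.0708 = 43.7850 − 37.7056 = 6.0794

$6.08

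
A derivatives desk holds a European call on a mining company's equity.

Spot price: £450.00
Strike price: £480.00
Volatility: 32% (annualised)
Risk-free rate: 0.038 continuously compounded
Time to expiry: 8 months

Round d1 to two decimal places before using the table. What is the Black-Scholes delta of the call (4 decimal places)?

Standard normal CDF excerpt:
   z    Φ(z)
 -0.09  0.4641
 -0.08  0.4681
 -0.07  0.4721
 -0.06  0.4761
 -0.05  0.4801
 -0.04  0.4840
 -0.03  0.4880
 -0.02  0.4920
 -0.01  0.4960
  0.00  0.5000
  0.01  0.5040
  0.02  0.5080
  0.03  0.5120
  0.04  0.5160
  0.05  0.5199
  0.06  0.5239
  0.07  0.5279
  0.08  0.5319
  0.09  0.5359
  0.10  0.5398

0.4920

σ√T = 0.32·√0.6667 = 0.2613
d₁ = [ln(450/480) + (0.038 + ½·0.32²)·0.6667] / (σ√T) = (-0.0645 + 0.0595) / 0.2613 = -0.0194 ⇒ -0.02
N(d₁) = N(-0.02) = 0.4920
Δ_call = N(d₁) = 0.4920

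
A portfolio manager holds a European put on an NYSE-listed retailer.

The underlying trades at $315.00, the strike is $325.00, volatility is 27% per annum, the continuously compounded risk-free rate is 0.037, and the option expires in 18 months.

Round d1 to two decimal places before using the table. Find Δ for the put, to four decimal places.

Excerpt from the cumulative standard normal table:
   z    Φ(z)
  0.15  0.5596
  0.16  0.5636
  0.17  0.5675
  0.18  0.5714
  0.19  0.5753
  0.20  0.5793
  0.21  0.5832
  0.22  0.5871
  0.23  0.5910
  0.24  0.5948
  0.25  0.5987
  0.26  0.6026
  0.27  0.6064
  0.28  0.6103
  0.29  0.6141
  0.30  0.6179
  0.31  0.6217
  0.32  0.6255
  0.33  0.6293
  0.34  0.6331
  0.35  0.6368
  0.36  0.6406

σ√T = 0.27·√1.5 = 0.3307
d₁ = [ln(315/325) + (0.037 + 0.27²/2)·1.5] / 0.3307 = [-0.0313 + 0.1102] / 0.3307 = 0.2387 ≈ 0.24
N(d₁) = N(0.24) = 0.5948
Δ_put = N(d₁) − 1 = 0.5948 − 1 = -0.4052

-0.4052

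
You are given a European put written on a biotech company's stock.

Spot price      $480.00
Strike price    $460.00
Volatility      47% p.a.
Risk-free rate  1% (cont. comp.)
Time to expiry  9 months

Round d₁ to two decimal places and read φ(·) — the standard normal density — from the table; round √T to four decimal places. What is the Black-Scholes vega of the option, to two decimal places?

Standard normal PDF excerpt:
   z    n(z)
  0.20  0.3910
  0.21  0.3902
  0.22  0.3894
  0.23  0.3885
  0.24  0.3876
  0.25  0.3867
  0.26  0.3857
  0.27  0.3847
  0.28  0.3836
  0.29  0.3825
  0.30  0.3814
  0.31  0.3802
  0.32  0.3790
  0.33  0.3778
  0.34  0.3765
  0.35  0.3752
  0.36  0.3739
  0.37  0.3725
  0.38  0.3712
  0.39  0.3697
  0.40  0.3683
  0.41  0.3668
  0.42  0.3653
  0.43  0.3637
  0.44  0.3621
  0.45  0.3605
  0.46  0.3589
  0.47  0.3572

σ√T = 0.47 × 0.8660 = 0.4070
d₁ = [ln(480/460) + (0.01 + 0.47²/2)·0.75] / 0.4070 = [0.0426 + 0.0903] / 0.4070 = 0.3265 → 0.33
√T = √0.75 = 0.8660
φ(d₁) = φ(0.33) = 0.3778
vega = S·φ(d₁)·√T = 480·0.3778·0.8660 = 157.0439

157.04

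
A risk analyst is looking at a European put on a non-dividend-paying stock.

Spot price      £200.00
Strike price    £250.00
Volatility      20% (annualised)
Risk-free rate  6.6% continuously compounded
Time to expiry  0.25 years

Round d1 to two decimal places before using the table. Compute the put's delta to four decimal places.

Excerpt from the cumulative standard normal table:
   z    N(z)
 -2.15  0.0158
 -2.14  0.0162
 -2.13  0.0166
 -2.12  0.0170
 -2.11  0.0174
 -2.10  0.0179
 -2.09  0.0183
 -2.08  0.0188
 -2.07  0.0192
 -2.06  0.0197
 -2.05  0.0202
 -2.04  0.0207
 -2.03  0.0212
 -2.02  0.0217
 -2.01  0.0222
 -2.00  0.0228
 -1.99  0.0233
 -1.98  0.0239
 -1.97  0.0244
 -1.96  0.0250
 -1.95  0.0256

-0.9783

σ√T = 0.2·√0.25 = 0.1000
d₁ = [ln(200/250) + (0.066 + 0.2²/2)·0.25] / 0.1000 = [-0.2231 + 0.0215] / 0.1000 = -2.0164 ⇒ -2.02
N(d₁) = N(-2.02) = 0.0217
Δ_put = N(d₁) − 1 = 0.0217 − 1 = -0.9783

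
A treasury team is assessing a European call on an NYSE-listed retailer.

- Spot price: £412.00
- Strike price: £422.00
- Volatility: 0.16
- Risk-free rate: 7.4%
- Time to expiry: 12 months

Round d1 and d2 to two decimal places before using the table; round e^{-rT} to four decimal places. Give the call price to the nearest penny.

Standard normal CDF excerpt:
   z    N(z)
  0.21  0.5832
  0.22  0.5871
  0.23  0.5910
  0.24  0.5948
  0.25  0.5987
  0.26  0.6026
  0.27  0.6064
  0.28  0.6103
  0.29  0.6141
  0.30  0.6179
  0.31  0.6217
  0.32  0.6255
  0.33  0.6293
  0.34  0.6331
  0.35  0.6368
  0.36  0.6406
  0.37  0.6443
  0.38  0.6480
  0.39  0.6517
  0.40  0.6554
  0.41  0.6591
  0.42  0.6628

σ√T = 0.16·√1 = 0.1600
ln(S/K) + (r + σ²/2)T = ln(412/422) + (0.074 + 0.16²/2)·1 = -0.0240 + 0.0868 = 0.0628
d₁ = 0.0628 / 0.1600 = 0.3926 ⇒ 0.39
d₂ = d₁ − σ√T = 0.3926 − 0.1600 = 0.2326 ⇒ 0.23
exp(−rT) = exp(−0.074·1) = 0.9287
C = 412·N(0.39) − 422·0.9287·N(0.23) = 412·0.6517 − 422·0.9287·0.5910 = 268.5004 − 231.6196 = 36.8808

£36.88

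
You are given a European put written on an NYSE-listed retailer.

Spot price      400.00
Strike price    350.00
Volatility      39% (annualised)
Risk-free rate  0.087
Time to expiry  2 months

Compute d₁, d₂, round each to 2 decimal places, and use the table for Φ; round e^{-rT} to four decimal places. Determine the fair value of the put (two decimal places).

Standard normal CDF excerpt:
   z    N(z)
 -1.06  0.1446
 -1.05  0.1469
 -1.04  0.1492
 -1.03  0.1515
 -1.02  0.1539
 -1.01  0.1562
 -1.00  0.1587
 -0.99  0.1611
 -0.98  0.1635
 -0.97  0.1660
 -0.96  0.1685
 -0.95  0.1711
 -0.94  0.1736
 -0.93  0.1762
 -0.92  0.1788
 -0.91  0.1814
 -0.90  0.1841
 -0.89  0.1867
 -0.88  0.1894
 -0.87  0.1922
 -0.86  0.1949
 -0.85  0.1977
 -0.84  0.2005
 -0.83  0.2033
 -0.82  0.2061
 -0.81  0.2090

σ√T = 0.39 × 0.4082 = 0.1592
d₁ = [ln(400/350) + (0.087 + ½·0.39²)·0.1667] / (σ√T) = (0.1335 + 0.0272) / 0.1592 = 1.0094 ⇒ 1.01
d₂ = 1.0094 − 0.1592 = 0.8501 ⇒ 0.85
e^(−rT) = e^(−0.087·0.1667) = 0.9856
N(−d₂) = N(-0.85) = 0.1977;  N(−d₁) = N(-1.01) = 0.1562
P = 350·0.9856·0.1977 − 400·0.1562 = 68.1986 − 62.4800 = 5.7186

5.72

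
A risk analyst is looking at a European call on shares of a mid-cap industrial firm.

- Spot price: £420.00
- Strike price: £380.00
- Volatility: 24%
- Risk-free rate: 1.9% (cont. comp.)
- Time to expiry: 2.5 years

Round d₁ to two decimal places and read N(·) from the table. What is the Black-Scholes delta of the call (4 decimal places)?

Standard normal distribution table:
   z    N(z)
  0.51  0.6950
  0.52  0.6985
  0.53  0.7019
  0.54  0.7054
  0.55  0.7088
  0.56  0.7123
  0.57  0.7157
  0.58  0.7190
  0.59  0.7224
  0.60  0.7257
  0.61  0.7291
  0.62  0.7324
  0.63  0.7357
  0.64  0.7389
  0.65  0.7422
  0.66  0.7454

σ√T = 0.24·√2.5 = 0.3795
d₁ = [ln(420/380) + (0.019 + ½·0.24²)·2.5] / (σ√T) = (0.1001 + 0.1195) / 0.3795 = 0.5787 ⇒ 0.58
N(d₁) = N(0.58) = 0.7190
Δ_call = N(d₁) = 0.7190

0.7190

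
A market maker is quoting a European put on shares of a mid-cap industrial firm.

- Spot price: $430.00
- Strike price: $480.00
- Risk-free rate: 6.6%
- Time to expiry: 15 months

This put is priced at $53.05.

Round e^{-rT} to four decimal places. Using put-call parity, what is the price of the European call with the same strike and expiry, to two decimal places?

e^(−rT) = e^(−0.066·1.25) = 0.9208
Put-call parity: C − P = S − K·e^(−rT) = 430 − 480·0.9208 = 430 − 441.9840 = -11.9840
C = P + (C − P) = 53.05 + (-11.9840) = 41.0660

$41.07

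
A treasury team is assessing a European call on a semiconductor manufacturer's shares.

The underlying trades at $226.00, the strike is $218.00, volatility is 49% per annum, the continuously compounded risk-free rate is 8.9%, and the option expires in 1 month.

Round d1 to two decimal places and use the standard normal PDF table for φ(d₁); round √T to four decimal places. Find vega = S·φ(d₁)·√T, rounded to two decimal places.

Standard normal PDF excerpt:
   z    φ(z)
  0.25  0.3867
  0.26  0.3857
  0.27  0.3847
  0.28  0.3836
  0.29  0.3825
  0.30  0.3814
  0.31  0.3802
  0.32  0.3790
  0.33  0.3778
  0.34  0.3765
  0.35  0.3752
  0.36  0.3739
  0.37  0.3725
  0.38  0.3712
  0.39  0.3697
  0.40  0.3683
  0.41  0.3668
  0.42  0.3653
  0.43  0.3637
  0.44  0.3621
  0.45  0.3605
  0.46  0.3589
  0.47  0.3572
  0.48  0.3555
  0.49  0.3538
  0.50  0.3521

24.22

σ√T = 0.49·√0.08333 = 0.1415
d₁ = [ln(226/218) + (0.089 + 0.49²/2)·0.08333] / 0.1415 = [0.0360 + 0.0174] / 0.1415 = 0.3779 ≈ 0.38
√T = √0.08333 = 0.2887
φ(d₁) = φ(0.38) = 0.3712
vega = S·φ(d₁)·√T = 226·0.3712·0.2887 = 24.2194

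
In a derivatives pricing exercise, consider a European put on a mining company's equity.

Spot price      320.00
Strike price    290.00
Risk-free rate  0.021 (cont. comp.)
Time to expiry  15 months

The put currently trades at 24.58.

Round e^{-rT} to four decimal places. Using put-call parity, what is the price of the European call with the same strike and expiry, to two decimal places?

e^(−rT) = e^(−0.021·1.25) = 0.9741
Put-call parity: C − P = S − K·e^(−rT) = 320 − 290·0.9741 = 320 − 282.4890 = 37.5110
C = P + (C − P) = 24.58 + (37.5110) = 62.0910

62.09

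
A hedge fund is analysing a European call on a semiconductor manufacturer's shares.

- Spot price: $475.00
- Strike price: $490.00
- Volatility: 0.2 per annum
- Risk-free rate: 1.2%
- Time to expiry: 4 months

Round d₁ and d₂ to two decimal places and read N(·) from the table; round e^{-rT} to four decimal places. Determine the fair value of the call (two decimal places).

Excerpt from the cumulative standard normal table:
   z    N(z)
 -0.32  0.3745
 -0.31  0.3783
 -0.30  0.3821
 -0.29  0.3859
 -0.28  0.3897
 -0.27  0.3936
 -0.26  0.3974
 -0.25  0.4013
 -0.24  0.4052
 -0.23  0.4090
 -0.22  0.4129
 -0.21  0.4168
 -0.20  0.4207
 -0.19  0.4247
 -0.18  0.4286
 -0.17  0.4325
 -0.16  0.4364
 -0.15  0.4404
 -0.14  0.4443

σ√T = 0.2 × 0.5774 = 0.1155
d₁ = [ln(475/490) + (0.012 + ½·0.2²)·0.3333] / (σ√T) = (-0.0311 + 0.0107) / 0.1155 = -0.1769 → -0.18
d₂ = -0.1769 − 0.1155 = -0.2923 → -0.29
e^(−rT) = e^(−0.012·0.3333) = 0.9960
N(d₁) = N(-0.18) = 0.4286;  N(d₂) = N(-0.29) = 0.3859
C = 475·0.4286 − 490·0.9960·0.3859 = 203.5850 − 188.3346 = 15.2504

$15.25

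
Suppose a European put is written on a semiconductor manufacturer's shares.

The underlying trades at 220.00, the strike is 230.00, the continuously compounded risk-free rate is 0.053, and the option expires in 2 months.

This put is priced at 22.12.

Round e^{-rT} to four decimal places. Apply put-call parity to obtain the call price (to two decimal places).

14.14

e^(−rT) = e^(−0.053·0.1667) = 0.9912
Put-call parity: C − P = S − K·e^(−rT) = 220 − 230·0.9912 = 220 − 227.9760 = -7.9760
C = P + (C − P) = 22.12 + (-7.9760) = 14.1440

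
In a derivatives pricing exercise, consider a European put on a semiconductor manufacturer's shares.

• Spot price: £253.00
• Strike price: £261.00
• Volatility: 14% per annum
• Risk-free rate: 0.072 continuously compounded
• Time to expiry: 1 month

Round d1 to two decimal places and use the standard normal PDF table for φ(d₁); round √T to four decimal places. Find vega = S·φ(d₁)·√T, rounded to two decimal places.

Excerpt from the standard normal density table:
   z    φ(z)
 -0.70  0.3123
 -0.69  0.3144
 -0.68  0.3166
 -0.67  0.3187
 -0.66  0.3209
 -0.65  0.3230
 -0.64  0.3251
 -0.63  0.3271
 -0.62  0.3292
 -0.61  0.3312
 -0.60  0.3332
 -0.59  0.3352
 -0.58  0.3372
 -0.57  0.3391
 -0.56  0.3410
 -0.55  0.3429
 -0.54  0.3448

24.34

T = 0.08333;  σ√T = 0.0404
d₁ = [ln(253/261) + (0.072 + ½·0.14²)·0.08333] / (σ√T) = (-0.0311 + 0.0068) / 0.0404 = -0.6016 → -0.60
√T = √0.08333 = 0.2887
φ(d₁) = φ(-0.60) = 0.3332
vega = S·φ(d₁)·√T = 253·0.3332·0.2887 = 24.3373
(The call has the same vega.)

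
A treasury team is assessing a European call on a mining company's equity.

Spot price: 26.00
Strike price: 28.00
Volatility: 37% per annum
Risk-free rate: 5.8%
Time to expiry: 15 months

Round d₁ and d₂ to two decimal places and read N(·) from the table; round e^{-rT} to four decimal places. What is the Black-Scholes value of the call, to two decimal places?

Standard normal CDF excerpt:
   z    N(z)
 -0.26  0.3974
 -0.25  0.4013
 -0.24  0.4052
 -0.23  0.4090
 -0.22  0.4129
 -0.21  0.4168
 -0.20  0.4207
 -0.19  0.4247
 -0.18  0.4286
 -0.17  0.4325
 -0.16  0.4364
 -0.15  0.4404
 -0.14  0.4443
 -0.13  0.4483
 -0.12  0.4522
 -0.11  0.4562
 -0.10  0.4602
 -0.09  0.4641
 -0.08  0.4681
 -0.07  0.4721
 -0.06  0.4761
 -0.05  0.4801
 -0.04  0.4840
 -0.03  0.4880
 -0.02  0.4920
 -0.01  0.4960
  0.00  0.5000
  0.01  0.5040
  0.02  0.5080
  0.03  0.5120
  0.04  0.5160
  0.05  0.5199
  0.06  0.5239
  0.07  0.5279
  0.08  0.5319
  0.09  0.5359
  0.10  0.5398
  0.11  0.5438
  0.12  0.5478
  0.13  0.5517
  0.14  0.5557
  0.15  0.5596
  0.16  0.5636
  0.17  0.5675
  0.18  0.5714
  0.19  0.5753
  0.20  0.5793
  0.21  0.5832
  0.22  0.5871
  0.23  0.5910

σ√T = 0.37·√1.25 = 0.4137
d₁ = [ln(26/28) + (0.058 + 0.37²/2)·1.25] / 0.4137 = [-0.0741 + 0.1581] / 0.4137 = 0.2029 which rounds to 0.20
d₂ = d₁ − σ√T = 0.2029 − 0.4137 = -0.2107 which rounds to -0.21
e^(−rT) = e^(−0.058·1.25) = 0.9301
C = 26·N(0.20) − 28·0.9301·N(-0.21) = 26·0.5793 − 28·0.9301·0.4168 = 15.0618 − 10.8546 = 4.2072

4.21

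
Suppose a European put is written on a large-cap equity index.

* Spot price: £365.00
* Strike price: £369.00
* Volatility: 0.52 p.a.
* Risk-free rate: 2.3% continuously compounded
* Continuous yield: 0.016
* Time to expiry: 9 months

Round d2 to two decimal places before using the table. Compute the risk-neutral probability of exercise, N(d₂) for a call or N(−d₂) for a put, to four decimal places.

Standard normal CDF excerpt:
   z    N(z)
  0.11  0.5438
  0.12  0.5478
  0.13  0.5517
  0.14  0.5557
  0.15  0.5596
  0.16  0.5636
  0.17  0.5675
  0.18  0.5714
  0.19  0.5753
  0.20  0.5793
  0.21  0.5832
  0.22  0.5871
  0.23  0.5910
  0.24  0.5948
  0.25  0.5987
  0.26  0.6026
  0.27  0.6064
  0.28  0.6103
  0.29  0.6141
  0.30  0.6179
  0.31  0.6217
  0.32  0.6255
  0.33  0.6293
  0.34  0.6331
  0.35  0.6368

0.5948

σ√T = 0.52·√0.75 = 0.4503
d₁ = [ln(365/369) + (0.023 − 0.016 + 0.52²/2)·0.75] / 0.4503 = [-0.0109 + 0.1067] / 0.4503 = 0.2126 ⇒ 0.21
d₂ = d₁ − σ√T = 0.2126 − 0.4503 = -0.2377 ⇒ -0.24
Pr(exercise) under Q = N(−d₂) = N(0.24) = 0.5948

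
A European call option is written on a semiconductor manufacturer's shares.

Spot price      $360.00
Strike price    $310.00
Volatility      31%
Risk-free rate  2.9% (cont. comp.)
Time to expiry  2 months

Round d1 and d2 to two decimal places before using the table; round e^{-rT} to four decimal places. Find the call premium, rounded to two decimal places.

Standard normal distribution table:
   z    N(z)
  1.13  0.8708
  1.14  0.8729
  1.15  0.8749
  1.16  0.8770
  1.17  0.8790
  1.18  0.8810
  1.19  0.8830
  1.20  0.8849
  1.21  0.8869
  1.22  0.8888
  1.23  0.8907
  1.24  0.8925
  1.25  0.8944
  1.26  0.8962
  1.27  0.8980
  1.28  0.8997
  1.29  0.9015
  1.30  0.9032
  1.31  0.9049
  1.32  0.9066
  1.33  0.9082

$53.33

σ√T = 0.31·√0.1667 = 0.1266
d₁ = [ln(360/310) + (0.029 + 0.31²/2)·0.1667] / 0.1266 = [0.1495 + 0.0128] / 0.1266 = 1.2830 which rounds to 1.28
d₂ = d₁ − σ√T = 1.2830 − 0.1266 = 1.1564 which rounds to 1.16
e^(−rT) = e^(−0.029·0.1667) = 0.9952
N(d₁) = N(1.28) = 0.8997;  N(d₂) = N(1.16) = 0.8770
C = 360·0.8997 − 310·0.9952·0.8770 = 323.8920 − 270.5650 = 53.3270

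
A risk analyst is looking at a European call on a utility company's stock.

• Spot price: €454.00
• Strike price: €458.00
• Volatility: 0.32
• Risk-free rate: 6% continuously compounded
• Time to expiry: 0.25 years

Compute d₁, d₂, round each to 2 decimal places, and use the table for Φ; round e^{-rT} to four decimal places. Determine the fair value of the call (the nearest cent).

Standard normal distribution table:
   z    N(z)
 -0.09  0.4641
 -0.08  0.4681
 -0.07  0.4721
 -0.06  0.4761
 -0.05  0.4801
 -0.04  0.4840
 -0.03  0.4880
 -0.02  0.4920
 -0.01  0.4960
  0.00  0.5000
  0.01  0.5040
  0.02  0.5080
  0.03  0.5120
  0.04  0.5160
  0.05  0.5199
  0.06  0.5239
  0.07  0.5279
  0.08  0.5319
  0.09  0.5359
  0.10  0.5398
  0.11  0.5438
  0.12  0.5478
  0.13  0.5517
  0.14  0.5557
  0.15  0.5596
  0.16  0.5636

σ√T = 0.32·√0.25 = 0.1600
d₁ = [ln(454/458) + (0.06 + 0.32²/2)·0.25] / 0.1600 = [-0.0088 + 0.0278] / 0.1600 = 0.1189 which rounds to 0.12
d₂ = d₁ − σ√T = 0.1189 − 0.1600 = -0.0411 which rounds to -0.04
exp(−rT) = exp(−0.06·0.25) = 0.9851
N(d₁) = N(0.12) = 0.5478;  N(d₂) = N(-0.04) = 0.4840
C = 454·0.5478 − 458·0.9851·0.4840 = 248.7012 − 218.3691 = 30.3321

€30.33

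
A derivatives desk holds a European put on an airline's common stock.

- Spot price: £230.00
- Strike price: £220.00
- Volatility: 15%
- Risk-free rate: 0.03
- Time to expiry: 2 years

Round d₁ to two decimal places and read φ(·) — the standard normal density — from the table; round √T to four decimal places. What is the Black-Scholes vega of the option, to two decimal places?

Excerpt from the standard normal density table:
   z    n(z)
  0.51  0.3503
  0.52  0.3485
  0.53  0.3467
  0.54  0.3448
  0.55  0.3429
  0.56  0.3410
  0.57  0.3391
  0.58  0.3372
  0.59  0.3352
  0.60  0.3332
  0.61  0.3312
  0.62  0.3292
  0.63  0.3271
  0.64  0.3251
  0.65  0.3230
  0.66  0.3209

108.38

σ√T = 0.15 × 1.4142 = 0.2121
d₁ = [ln(230/220) + (0.03 + 0.15²/2)·2] / 0.2121 = [0.0445 + 0.0825] / 0.2121 = 0.5985 ≈ 0.60
√T = √2 = 1.4142
φ(d₁) = φ(0.60) = 0.3332
vega = S·φ(d₁)·√T = 230·0.3332·1.4142 = 108.3786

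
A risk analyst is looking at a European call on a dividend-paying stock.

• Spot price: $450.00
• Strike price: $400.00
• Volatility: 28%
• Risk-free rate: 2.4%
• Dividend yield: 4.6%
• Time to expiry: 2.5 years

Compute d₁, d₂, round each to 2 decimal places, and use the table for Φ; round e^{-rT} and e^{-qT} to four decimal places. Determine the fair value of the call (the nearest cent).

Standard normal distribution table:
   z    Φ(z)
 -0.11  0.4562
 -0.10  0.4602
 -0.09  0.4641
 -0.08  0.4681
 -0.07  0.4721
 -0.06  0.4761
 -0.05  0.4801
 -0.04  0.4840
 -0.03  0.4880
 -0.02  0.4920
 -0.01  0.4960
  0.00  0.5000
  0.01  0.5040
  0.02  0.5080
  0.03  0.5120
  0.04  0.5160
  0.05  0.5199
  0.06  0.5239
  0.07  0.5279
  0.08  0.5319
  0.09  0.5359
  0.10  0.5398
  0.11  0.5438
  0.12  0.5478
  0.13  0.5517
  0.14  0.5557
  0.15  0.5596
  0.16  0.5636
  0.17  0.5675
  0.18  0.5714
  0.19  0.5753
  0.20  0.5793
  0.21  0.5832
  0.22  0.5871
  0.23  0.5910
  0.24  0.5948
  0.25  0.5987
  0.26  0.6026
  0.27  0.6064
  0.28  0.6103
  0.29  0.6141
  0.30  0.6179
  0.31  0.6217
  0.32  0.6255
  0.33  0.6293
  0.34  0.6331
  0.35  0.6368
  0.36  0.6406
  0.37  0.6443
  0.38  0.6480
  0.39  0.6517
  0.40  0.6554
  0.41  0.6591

T = 2.5;  σ√T = 0.4427
d₁ = [ln(450/400) + (0.024 − 0.046 + ½·0.28²)·2.5] / (σ√T) = (0.1178 + 0.0430) / 0.4427 = 0.3632 ≈ 0.36
d₂ = 0.3632 − 0.4427 = -0.0795 ≈ -0.08
e^(−qT) = e^(−0.046·2.5) = 0.8914;  e^(−rT) = e^(−0.024·2.5) = 0.9418
N(d₁) = N(0.36) = 0.6406;  N(d₂) = N(-0.08) = 0.4681
C = 450·0.8914·0.6406 − 400·0.9418·0.4681 = 256.9639 − 176.3426 = 80.6212

$80.62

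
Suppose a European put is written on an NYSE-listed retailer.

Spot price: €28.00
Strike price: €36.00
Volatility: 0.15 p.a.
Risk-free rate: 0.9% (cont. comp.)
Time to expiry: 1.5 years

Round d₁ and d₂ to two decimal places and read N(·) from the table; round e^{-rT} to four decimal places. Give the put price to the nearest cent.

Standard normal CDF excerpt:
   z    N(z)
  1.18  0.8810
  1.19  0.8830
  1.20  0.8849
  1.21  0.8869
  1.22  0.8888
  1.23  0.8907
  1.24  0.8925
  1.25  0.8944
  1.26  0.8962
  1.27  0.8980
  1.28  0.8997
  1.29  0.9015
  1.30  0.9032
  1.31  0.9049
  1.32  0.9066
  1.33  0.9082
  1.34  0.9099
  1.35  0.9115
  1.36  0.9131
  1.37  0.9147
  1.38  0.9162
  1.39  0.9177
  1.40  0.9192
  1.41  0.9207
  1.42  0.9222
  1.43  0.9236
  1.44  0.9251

€7.82

σ√T = 0.15 × 1.2247 = 0.1837
d₁ = [ln(28/36) + (0.009 + 0.15²/2)·1.5] / 0.1837 = [-0.2513 + 0.0304] / 0.1837 = -1.2026 ≈ -1.20
d₂ = d₁ − σ√T = -1.2026 − 0.1837 = -1.3864 ≈ -1.39
exp(−rT) = exp(−0.009·1.5) = 0.9866
P = 36·0.9866·N(1.39) − 28·N(1.20) = 36·0.9866·0.9177 − 28·0.8849 = 32.5945 − 24.7772 = 7.8173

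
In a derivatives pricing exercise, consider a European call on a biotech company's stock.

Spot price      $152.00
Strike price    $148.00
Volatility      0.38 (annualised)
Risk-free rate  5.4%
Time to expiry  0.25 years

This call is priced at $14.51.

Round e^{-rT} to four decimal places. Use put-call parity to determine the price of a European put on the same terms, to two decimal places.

e^(−rT) = e^(−0.054·0.25) = 0.9866
Put-call parity: C − P = S − K·e^(−rT) = 152 − 148·0.9866 = 152 − 146.0168 = 5.9832
P = C − (C − P) = 14.51 − (5.9832) = 8.5268

$8.53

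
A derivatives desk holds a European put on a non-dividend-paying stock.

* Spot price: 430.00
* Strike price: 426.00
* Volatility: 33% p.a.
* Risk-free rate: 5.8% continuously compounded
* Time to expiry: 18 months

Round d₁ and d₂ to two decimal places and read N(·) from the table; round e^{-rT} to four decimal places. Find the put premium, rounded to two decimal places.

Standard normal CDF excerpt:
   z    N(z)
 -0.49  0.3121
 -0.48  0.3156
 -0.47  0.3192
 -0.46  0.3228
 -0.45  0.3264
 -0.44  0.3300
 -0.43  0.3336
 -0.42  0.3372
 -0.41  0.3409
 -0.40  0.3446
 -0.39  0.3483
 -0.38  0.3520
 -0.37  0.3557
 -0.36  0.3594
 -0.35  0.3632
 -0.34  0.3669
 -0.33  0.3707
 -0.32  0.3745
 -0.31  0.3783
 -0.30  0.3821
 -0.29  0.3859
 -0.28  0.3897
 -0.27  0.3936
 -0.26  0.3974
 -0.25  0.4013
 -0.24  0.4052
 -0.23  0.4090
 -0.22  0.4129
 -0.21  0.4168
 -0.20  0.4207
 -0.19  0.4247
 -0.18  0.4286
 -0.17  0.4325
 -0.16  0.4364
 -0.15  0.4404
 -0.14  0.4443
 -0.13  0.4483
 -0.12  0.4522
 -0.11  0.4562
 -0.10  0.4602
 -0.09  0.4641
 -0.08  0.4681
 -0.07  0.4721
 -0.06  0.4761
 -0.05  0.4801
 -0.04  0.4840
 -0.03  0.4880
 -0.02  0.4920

T = 1.5;  σ√T = 0.4042
d₁ = [ln(430/426) + (0.058 + 0.33²/2)·1.5] / 0.4042 = [0.0093 + 0.1687] / 0.4042 = 0.4405 → 0.44
d₂ = d₁ − σ√T = 0.4405 − 0.4042 = 0.0363 → 0.04
exp(−rT) = exp(−0.058·1.5) = 0.9167
N(−d₂) = N(-0.04) = 0.4840;  N(−d₁) = N(-0.44) = 0.3300
P = 426·0.9167·0.4840 − 430·0.3300 = 189.0089 − 141.9000 = 47.1089

47.11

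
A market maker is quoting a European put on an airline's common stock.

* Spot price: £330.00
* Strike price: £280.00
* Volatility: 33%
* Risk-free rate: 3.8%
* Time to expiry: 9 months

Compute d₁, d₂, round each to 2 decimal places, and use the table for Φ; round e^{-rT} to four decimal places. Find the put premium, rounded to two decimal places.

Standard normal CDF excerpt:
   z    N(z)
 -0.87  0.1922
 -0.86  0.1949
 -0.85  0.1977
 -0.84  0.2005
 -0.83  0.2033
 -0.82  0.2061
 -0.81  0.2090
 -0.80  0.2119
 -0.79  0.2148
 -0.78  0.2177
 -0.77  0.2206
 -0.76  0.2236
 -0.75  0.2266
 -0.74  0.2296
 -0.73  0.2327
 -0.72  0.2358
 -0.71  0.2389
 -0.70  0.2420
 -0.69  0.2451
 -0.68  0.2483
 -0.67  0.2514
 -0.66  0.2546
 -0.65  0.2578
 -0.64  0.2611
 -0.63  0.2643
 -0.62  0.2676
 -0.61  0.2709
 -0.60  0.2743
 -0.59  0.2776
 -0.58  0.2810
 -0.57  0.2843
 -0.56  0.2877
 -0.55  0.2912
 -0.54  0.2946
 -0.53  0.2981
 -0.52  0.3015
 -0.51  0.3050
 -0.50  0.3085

£13.11

T = 0.75;  σ√T = 0.2858
d₁ = [ln(330/280) + (0.038 + 0.33²/2)·0.75] / 0.2858 = [0.1643 + 0.0693] / 0.2858 = 0.8175 ≈ 0.82
d₂ = d₁ − σ√T = 0.8175 − 0.2858 = 0.5317 ≈ 0.53
exp(−rT) = exp(−0.038·0.75) = 0.9719
N(−d₂) = N(-0.53) = 0.2981;  N(−d₁) = N(-0.82) = 0.2061
P = 280·0.9719·0.2981 − 330·0.2061 = 81.1225 − 68.0130 = 13.1095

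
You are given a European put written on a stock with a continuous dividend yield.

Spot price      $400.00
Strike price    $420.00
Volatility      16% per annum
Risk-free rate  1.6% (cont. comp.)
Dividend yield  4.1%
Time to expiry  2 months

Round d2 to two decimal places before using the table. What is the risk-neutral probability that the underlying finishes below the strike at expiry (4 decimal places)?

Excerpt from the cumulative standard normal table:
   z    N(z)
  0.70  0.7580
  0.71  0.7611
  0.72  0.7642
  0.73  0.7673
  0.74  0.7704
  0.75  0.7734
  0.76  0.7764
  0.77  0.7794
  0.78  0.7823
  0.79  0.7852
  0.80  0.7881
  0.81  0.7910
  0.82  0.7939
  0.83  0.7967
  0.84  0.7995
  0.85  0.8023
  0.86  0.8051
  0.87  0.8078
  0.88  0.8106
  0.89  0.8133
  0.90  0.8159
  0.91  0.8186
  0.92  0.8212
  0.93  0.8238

σ√T = 0.16 × 0.4082 = 0.0653
d₁ = [ln(400/420) + (0.016 − 0.041 + 0.16²/2)·0.1667] / 0.0653 = [-0.0488 − 0.0020] / 0.0653 = -0.7781 ≈ -0.78
d₂ = d₁ − σ√T = -0.7781 − 0.0653 = -0.8434 ≈ -0.84
Pr(exercise) under Q = N(−d₂) = N(0.84) = 0.7995

0.7995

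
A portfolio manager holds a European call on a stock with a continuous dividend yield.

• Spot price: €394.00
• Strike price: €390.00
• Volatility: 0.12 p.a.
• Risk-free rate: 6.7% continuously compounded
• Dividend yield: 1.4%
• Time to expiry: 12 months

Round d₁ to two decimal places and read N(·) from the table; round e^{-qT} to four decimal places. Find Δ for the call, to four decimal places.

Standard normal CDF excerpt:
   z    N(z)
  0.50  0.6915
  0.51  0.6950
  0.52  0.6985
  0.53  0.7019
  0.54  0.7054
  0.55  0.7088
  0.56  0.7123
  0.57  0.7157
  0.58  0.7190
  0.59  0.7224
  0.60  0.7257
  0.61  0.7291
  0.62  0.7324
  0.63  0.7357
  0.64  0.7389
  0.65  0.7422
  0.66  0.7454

0.7124

σ√T = 0.12·√1 = 0.1200
d₁ = [ln(394/390) + (0.067 − 0.014 + 0.12²/2)·1] / 0.1200 = [0.0102 + 0.0602] / 0.1200 = 0.5867 → 0.59
N(d₁) = N(0.59) = 0.7224
Δ_call = exp(−qT)·N(d₁) = 0.9861·0.7224 = 0.7124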